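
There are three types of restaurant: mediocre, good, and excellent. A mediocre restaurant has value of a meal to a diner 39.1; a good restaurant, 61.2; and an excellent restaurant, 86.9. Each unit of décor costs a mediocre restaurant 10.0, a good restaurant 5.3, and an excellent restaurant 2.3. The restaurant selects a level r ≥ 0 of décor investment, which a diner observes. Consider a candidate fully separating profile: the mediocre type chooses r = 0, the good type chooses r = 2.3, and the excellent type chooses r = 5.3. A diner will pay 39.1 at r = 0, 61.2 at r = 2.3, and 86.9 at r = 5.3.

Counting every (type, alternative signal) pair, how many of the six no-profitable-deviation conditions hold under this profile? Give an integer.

Excellent (own payoff 86.9 − 2.3×5.3 = 74.71): to r=0 gives 39.1 → no gain ✓; to r=2.3 gives 61.2 − 2.3×2.3 = 55.91 → no gain ✓.
Good (own payoff 61.2 − 5.3×2.3 = 49.01): to r=0 gives 39.1 → no gain ✓; to r=5.3 gives 86.9 − 5.3×5.3 = 58.81 → profitable ✗.
Mediocre (own payoff 39.1): to r=2.3 gives 61.2 − 10.0×2.3 = 38.2 → no gain ✓; to r=5.3 gives 86.9 − 10.0×5.3 = 33.9 → no gain ✓.
5 of the 6 constraints hold; not an equilibrium.

5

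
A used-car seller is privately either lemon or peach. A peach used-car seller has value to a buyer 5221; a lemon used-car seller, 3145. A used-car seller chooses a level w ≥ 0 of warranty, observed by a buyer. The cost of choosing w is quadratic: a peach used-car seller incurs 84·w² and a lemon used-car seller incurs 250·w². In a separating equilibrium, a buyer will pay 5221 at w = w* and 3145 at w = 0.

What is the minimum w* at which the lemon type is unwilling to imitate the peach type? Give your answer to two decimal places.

2.88

The lemon type at w = 0 receives 3145; imitating at w* yields 5221 − 250·w*².
Indifference: 3145 = 5221 − 250·w*², so w*² = (5221 − 3145) / 250 = 8.304.
w* = √8.304 ≈ 2.88.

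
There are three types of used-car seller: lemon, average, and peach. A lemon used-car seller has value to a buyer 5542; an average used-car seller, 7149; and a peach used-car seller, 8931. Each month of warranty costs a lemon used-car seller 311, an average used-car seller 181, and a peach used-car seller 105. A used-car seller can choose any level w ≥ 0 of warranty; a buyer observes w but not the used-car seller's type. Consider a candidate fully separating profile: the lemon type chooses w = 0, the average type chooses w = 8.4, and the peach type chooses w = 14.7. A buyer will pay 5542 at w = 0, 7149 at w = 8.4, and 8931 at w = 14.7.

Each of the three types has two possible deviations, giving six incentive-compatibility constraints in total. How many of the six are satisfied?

Peach (own payoff 8931 − 105×14.7 = 7387.5): to w=0 gives 5542 → no gain ✓; to w=8.4 gives 7149 − 105×8.4 = 6267 → no gain ✓.
Average (own payoff 7149 − 181×8.4 = 5628.6): to w=0 gives 5542 → no gain ✓; to w=14.7 gives 8931 − 181×14.7 = 6270.3 → profitable ✗.
Lemon (own payoff 5542): to w=8.4 gives 7149 − 311×8.4 = 4536.6 → no gain ✓; to w=14.7 gives 8931 − 311×14.7 = 4359.3 → no gain ✓.
5 of the 6 constraints hold; not an equilibrium.

5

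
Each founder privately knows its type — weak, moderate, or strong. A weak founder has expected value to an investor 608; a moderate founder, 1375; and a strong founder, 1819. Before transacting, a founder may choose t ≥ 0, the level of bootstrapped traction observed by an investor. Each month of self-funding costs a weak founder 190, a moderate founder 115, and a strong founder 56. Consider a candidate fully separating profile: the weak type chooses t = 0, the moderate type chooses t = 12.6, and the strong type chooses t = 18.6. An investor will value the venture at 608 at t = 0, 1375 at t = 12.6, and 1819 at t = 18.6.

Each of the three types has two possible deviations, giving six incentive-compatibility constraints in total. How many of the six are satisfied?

5

Moderate (own payoff 1375 − 115×12.6 = -74): to t=0 gives 608 → profitable ✗; to t=18.6 gives 1819 − 115×18.6 = -320 → no gain ✓.
Strong (own payoff 1819 − 56×18.6 = 777.4): to t=0 gives 608 → no gain ✓; to t=12.6 gives 1375 − 56×12.6 = 669.4 → no gain ✓.
Weak (own payoff 608): to t=12.6 gives 1375 − 190×12.6 = -1019 → no gain ✓; to t=18.6 gives 1819 − 190×18.6 = -1715 → no gain ✓.
5 of the 6 constraints hold; not an equilibrium.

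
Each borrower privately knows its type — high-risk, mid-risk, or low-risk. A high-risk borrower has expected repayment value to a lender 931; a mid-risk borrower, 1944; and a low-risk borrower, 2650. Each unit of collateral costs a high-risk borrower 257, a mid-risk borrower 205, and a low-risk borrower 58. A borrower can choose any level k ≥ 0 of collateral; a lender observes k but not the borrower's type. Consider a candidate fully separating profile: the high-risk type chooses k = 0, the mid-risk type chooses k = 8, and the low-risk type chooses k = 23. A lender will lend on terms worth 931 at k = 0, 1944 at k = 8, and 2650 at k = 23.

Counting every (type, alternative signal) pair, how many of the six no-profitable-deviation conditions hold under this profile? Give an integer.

4

Mid-risk (own payoff 1944 − 205×8 = 304): to k=0 gives 931 → profitable ✗; to k=23 gives 2650 − 205×23 = -2065 → no gain ✓.
High-risk (own payoff 931): to k=8 gives 1944 − 257×8 = -112 → no gain ✓; to k=23 gives 2650 − 257×23 = -3261 → no gain ✓.
Low-risk (own payoff 2650 − 58×23 = 1316): to k=0 gives 931 → no gain ✓; to k=8 gives 1944 − 58×8 = 1480 → profitable ✗.
4 of the 6 constraints hold; not an equilibrium.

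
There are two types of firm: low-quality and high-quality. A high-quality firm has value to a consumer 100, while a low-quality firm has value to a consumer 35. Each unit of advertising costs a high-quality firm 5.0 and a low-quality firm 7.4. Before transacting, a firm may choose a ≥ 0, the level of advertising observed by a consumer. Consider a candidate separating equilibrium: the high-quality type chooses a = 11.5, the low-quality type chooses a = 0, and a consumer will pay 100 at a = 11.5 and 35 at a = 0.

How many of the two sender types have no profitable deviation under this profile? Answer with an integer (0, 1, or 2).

2

Low-quality type: stay at 0 → 35; mimic → 100 − 7.4 × 11.5 = 14.9. IC holds (35 ≥ 14.9).
High-quality type: signal → 100 − 5.0 × 11.5 = 42.5; deviate to 0 → 35. IC holds (42.5 ≥ 35).
2 of 2 constraints hold, so this is a separating equilibrium.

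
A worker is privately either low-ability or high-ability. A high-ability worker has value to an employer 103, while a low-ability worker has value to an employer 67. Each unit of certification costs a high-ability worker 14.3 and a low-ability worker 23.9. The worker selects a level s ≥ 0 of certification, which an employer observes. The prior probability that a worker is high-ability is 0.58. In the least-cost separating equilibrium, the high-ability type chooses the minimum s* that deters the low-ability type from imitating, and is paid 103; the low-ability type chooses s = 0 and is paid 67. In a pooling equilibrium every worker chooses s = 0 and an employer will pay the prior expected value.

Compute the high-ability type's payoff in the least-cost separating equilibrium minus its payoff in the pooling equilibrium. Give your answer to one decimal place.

Least-cost separating signal: s* solves 67 = 103 − 23.9·s*, so s* = (103 − 67)/23.9 ≈ 1.5063.
High-ability type's separating payoff: 103 − 14.3 × s* = 103 − 14.3 × (103 − 67)/23.9 = 103 − 514.8/23.9 ≈ 81.460.
Pooling payoff: 0.58 × 103 + 0.42 × 67 = 87.88.
Difference: 81.460 − 87.88 = -6.42, i.e. -6.4 to one decimal place.
The high-ability type would prefer the pooling outcome.

-6.4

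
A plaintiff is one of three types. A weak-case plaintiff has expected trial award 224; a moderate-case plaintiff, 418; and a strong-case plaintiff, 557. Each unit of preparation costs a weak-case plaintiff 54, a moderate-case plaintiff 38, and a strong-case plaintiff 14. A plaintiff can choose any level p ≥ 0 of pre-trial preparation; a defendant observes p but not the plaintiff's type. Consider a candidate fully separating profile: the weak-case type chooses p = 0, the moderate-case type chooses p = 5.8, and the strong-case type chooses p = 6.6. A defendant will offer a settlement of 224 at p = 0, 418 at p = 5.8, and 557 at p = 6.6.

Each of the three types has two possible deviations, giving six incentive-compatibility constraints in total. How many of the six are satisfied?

Moderate-case (own payoff 418 − 38×5.8 = 197.6): to p=0 gives 224 → profitable ✗; to p=6.6 gives 557 − 38×6.6 = 306.2 → profitable ✗.
Weak-case (own payoff 224): to p=5.8 gives 418 − 54×5.8 = 104.8 → no gain ✓; to p=6.6 gives 557 − 54×6.6 = 200.6 → no gain ✓.
Strong-case (own payoff 557 − 14×6.6 = 464.6): to p=0 gives 224 → no gain ✓; to p=5.8 gives 418 − 14×5.8 = 336.8 → no gain ✓.
4 of the 6 constraints hold; not an equilibrium.

4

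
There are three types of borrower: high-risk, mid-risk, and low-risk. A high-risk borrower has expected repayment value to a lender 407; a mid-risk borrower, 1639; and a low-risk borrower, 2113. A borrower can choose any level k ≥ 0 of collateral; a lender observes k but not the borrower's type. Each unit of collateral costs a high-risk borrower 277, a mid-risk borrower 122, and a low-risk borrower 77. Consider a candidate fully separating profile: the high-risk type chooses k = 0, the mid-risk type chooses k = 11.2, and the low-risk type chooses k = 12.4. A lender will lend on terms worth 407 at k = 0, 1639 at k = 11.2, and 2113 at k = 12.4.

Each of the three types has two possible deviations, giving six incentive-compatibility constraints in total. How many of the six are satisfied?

4

High-risk (own payoff 407): to k=11.2 gives 1639 − 277×11.2 = -1463.4 → no gain ✓; to k=12.4 gives 2113 − 277×12.4 = -1321.8 → no gain ✓.
Low-risk (own payoff 2113 − 77×12.4 = 1158.2): to k=0 gives 407 → no gain ✓; to k=11.2 gives 1639 − 77×11.2 = 776.6 → no gain ✓.
Mid-risk (own payoff 1639 − 122×11.2 = 272.6): to k=0 gives 407 → profitable ✗; to k=12.4 gives 2113 − 122×12.4 = 600.2 → profitable ✗.
4 of the 6 constraints hold; not an equilibrium.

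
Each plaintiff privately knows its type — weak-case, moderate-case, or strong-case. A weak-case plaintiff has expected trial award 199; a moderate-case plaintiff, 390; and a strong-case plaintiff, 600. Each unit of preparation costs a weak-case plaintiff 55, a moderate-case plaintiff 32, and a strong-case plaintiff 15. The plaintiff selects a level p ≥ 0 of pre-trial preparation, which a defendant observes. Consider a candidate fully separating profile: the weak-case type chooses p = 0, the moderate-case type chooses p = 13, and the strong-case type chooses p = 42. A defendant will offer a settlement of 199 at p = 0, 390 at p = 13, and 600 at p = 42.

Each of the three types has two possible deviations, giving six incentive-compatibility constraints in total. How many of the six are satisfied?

Strong-case (own payoff 600 − 15×42 = -30): to p=0 gives 199 → profitable ✗; to p=13 gives 390 − 15×13 = 195 → profitable ✗.
Weak-case (own payoff 199): to p=13 gives 390 − 55×13 = -325 → no gain ✓; to p=42 gives 600 − 55×42 = -1710 → no gain ✓.
Moderate-case (own payoff 390 − 32×13 = -26): to p=0 gives 199 → profitable ✗; to p=42 gives 600 − 32×42 = -744 → no gain ✓.
3 of the 6 constraints hold; not an equilibrium.

3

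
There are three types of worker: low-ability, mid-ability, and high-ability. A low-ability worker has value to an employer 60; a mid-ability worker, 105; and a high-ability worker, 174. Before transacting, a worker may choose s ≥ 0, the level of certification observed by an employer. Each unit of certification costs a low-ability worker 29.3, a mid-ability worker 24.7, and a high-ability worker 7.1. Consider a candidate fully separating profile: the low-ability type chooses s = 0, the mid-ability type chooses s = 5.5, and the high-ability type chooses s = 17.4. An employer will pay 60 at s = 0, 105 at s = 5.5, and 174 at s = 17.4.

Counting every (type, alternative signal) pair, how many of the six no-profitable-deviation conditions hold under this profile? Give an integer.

Low-ability (own payoff 60): to s=5.5 gives 105 − 29.3×5.5 = -56.15 → no gain ✓; to s=17.4 gives 174 − 29.3×17.4 = -335.82 → no gain ✓.
Mid-ability (own payoff 105 − 24.7×5.5 = -30.85): to s=0 gives 60 → profitable ✗; to s=17.4 gives 174 − 24.7×17.4 = -255.78 → no gain ✓.
High-ability (own payoff 174 − 7.1×17.4 = 50.46): to s=0 gives 60 → profitable ✗; to s=5.5 gives 105 − 7.1×5.5 = 65.95 → profitable ✗.
3 of the 6 constraints hold; not an equilibrium.

3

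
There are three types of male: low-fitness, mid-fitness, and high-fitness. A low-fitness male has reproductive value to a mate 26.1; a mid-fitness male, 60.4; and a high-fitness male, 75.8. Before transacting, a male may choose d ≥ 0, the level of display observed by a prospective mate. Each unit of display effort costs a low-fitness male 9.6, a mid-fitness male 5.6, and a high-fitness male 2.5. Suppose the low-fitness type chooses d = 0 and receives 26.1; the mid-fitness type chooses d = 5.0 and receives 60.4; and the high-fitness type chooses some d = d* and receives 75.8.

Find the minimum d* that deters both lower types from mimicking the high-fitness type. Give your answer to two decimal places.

Low-fitness type (on-path payoff 26.1) won't mimic when 26.1 ≥ 75.8 − 9.6·d*, i.e. d* ≥ 5.18.
Mid-fitness type (on-path payoff 60.4 − 5.6×5.0 = 32.4) won't mimic when 32.4 ≥ 75.8 − 5.6·d*, i.e. d* ≥ 7.75.
Both must hold, so d* = max(5.18, 7.75) = 7.75. The mid-fitness type's constraint binds.

7.75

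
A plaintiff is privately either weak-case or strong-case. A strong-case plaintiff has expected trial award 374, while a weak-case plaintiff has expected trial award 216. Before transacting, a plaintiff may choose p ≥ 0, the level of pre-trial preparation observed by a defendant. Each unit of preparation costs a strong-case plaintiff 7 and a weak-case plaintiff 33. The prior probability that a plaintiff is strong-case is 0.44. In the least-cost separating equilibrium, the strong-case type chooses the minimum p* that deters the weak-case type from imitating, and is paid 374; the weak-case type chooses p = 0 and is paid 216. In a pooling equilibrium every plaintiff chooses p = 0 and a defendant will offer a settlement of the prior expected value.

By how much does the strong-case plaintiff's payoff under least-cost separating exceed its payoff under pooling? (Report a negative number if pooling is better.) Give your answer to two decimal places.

Least-cost separating signal: p* solves 216 = 374 − 33·p*, so p* = (374 − 216)/33 ≈ 4.7879.
Strong-case type's separating payoff: 374 − 7 × p* = 374 − 7 × (374 − 216)/33 = 374 − 1106/33 ≈ 340.4848.
Pooling payoff: 0.44 × 374 + 0.56 × 216 = 285.52.
Difference: 340.4848 − 285.52 = 54.9648, i.e. 54.96 to two decimal places.
The strong-case type prefers to separate.

54.96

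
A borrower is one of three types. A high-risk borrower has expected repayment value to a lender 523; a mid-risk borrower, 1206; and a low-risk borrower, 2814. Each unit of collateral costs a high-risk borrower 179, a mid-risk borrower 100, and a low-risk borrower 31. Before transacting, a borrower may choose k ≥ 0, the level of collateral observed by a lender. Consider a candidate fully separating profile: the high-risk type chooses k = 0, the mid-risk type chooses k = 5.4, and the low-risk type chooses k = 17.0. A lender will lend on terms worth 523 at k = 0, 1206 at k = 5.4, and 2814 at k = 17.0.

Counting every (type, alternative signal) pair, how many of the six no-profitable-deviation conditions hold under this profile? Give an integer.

High-risk (own payoff 523): to k=5.4 gives 1206 − 179×5.4 = 239.4 → no gain ✓; to k=17.0 gives 2814 − 179×17.0 = -229 → no gain ✓.
Mid-risk (own payoff 1206 − 100×5.4 = 666): to k=0 gives 523 → no gain ✓; to k=17.0 gives 2814 − 100×17.0 = 1114 → profitable ✗.
Low-risk (own payoff 2814 − 31×17.0 = 2287): to k=0 gives 523 → no gain ✓; to k=5.4 gives 1206 − 31×5.4 = 1038.6 → no gain ✓.
5 of the 6 constraints hold; not an equilibrium.

5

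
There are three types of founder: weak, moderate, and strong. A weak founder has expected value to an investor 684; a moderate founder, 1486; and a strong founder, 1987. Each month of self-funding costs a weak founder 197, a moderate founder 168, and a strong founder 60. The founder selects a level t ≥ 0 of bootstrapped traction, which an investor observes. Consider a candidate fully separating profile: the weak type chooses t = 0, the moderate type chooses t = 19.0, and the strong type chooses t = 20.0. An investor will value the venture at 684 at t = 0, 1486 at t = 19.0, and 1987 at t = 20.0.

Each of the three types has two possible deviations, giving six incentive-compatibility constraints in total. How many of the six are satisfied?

Weak (own payoff 684): to t=19.0 gives 1486 − 197×19.0 = -2257 → no gain ✓; to t=20.0 gives 1987 − 197×20.0 = -1953 → no gain ✓.
Strong (own payoff 1987 − 60×20.0 = 787): to t=0 gives 684 → no gain ✓; to t=19.0 gives 1486 − 60×19.0 = 346 → no gain ✓.
Moderate (own payoff 1486 − 168×19.0 = -1706): to t=0 gives 684 → profitable ✗; to t=20.0 gives 1987 − 168×20.0 = -1373 → profitable ✗.
4 of the 6 constraints hold; not an equilibrium.

4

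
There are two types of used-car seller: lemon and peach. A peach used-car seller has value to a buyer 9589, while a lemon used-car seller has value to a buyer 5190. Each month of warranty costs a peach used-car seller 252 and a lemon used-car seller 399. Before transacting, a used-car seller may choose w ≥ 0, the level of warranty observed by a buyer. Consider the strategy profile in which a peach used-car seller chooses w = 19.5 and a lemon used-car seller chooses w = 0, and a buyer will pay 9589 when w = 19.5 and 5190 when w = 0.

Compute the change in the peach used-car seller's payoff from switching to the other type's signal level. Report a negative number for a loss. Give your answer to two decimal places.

Playing w = 19.5 the peach used-car seller receives 9589 − 252 × 19.5 = 4675.
Deviating to w = 0 yields 5190 instead.
Gain from deviating: 5190 − 4675 = 515.00.
The gain is positive, so the peach type's incentive-compatibility constraint is violated — this profile is not a separating equilibrium.

515.00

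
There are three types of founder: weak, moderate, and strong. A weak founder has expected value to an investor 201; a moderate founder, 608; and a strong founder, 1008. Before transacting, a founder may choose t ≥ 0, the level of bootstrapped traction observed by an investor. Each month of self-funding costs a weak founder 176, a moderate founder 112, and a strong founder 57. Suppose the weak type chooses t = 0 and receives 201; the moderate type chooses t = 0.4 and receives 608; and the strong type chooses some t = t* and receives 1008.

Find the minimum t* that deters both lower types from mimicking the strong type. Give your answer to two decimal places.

Weak type (on-path payoff 201) won't mimic when 201 ≥ 1008 − 176·t*, i.e. t* ≥ 4.59.
Moderate type (on-path payoff 608 − 112×0.4 = 563.2) won't mimic when 563.2 ≥ 1008 − 112·t*, i.e. t* ≥ 3.97.
Both must hold, so t* = max(4.59, 3.97) = 4.59. The weak type's constraint binds.

4.59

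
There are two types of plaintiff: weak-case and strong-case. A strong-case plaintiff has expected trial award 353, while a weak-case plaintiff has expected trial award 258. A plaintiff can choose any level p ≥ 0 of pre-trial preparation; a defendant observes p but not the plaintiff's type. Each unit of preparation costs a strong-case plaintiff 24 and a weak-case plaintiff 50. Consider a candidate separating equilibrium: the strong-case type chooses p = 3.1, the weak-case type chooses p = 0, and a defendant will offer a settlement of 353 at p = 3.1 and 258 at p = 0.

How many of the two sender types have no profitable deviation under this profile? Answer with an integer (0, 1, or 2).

2

Weak-case type: stay at 0 → 258; mimic → 353 − 50 × 3.1 = 198. IC holds (258 ≥ 198).
Strong-case type: signal → 353 − 24 × 3.1 = 278.6; deviate to 0 → 258. IC holds (278.6 ≥ 258).
2 of 2 constraints hold, so this is a separating equilibrium.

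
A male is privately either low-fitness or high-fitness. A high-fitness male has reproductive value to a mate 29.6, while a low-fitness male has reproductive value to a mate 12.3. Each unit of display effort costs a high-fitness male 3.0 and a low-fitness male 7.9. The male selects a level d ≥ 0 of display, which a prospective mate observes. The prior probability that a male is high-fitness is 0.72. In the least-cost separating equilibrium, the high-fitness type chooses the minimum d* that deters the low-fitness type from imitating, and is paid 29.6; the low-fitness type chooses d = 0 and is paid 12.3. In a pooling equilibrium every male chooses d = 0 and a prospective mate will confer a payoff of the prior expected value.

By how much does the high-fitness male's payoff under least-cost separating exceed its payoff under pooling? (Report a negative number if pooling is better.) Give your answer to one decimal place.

Least-cost separating signal: d* solves 12.3 = 29.6 − 7.9·d*, so d* = (29.6 − 12.3)/7.9 ≈ 2.1899.
High-fitness type's separating payoff: 29.6 − 3.0 × d* = 29.6 − 3.0 × (29.6 − 12.3)/7.9 = 29.6 − 51.9/7.9 ≈ 23.030.
Pooling payoff: 0.72 × 29.6 + 0.28 × 12.3 = 24.756.
Difference: 23.030 − 24.756 = -1.726, i.e. -1.7 to one decimal place.
The high-fitness type would prefer the pooling outcome.

-1.7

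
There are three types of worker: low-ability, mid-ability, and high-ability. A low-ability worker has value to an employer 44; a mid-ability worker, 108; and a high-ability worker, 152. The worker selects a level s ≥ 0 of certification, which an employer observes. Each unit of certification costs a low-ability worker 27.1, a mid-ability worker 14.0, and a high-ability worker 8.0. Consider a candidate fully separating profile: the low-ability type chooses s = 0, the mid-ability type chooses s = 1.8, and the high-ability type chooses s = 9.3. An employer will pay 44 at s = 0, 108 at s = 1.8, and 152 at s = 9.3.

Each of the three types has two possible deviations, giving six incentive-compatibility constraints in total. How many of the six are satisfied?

High-ability (own payoff 152 − 8.0×9.3 = 77.6): to s=0 gives 44 → no gain ✓; to s=1.8 gives 108 − 8.0×1.8 = 93.6 → profitable ✗.
Low-ability (own payoff 44): to s=1.8 gives 108 − 27.1×1.8 = 59.22 → profitable ✗; to s=9.3 gives 152 − 27.1×9.3 = -100.03 → no gain ✓.
Mid-ability (own payoff 108 − 14.0×1.8 = 82.8): to s=0 gives 44 → no gain ✓; to s=9.3 gives 152 − 14.0×9.3 = 21.8 → no gain ✓.
4 of the 6 constraints hold; not an equilibrium.

4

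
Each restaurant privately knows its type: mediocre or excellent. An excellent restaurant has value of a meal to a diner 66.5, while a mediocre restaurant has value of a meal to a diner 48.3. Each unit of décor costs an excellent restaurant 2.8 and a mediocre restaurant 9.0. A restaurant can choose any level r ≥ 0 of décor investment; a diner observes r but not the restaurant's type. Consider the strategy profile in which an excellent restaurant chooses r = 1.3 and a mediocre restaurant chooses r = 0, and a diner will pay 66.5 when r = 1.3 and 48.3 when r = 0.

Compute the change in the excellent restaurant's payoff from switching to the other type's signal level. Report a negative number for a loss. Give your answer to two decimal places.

-14.56

Playing r = 1.3 the excellent restaurant receives 66.5 − 2.8 × 1.3 = 62.86.
Deviating to r = 0 yields 48.3 instead.
Gain from deviating: 48.3 − 62.86 = -14.56.
The gain is negative, so the excellent type's incentive-compatibility constraint is satisfied.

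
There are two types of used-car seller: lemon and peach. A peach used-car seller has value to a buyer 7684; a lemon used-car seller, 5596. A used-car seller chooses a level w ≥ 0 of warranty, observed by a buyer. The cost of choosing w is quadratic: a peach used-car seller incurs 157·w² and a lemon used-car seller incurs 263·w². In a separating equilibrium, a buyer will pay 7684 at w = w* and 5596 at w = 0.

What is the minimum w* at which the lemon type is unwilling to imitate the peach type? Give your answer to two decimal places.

The lemon type at w = 0 receives 5596; imitating at w* yields 7684 − 263·w*².
Indifference: 5596 = 7684 − 263·w*², so w*² = (7684 − 5596) / 263 ≈ 7.9392.
w* = √7.9392 ≈ 2.82.

2.82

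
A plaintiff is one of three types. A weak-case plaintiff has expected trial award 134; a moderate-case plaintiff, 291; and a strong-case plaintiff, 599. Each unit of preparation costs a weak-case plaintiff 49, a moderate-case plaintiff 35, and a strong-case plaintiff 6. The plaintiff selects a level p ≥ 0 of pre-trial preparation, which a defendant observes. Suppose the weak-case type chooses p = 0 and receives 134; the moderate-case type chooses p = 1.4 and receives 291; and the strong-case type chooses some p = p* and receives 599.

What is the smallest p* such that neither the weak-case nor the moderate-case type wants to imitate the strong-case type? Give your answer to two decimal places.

Moderate-case type (on-path payoff 291 − 35×1.4 = 242) won't mimic when 242 ≥ 599 − 35·p*, i.e. p* ≥ 10.20.
Weak-case type (on-path payoff 134) won't mimic when 134 ≥ 599 − 49·p*, i.e. p* ≥ 9.49.
Both must hold, so p* = max(9.49, 10.20) = 10.20. The moderate-case type's constraint binds.

10.20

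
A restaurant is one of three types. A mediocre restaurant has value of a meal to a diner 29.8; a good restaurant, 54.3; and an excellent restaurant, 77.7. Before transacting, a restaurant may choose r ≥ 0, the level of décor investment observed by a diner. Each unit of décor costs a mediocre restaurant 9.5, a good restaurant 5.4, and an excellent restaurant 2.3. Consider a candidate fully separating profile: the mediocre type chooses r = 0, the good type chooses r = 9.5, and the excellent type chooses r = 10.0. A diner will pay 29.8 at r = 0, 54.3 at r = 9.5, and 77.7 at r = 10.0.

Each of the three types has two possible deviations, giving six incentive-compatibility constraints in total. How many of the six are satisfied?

4

Mediocre (own payoff 29.8): to r=9.5 gives 54.3 − 9.5×9.5 = -35.95 → no gain ✓; to r=10.0 gives 77.7 − 9.5×10.0 = -17.3 → no gain ✓.
Good (own payoff 54.3 − 5.4×9.5 = 3): to r=0 gives 29.8 → profitable ✗; to r=10.0 gives 77.7 − 5.4×10.0 = 23.7 → profitable ✗.
Excellent (own payoff 77.7 − 2.3×10.0 = 54.7): to r=0 gives 29.8 → no gain ✓; to r=9.5 gives 54.3 − 2.3×9.5 = 32.45 → no gain ✓.
4 of the 6 constraints hold; not an equilibrium.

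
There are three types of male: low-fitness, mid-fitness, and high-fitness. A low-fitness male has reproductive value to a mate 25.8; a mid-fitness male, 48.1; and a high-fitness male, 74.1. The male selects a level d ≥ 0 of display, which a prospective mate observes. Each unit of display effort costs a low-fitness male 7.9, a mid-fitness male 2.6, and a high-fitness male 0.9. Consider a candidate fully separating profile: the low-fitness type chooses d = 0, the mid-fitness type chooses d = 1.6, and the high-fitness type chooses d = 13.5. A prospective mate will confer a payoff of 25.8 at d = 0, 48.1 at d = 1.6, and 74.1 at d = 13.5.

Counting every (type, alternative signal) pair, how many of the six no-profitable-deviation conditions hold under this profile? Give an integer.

Mid-fitness (own payoff 48.1 − 2.6×1.6 = 43.94): to d=0 gives 25.8 → no gain ✓; to d=13.5 gives 74.1 − 2.6×13.5 = 39 → no gain ✓.
Low-fitness (own payoff 25.8): to d=1.6 gives 48.1 − 7.9×1.6 = 35.46 → profitable ✗; to d=13.5 gives 74.1 − 7.9×13.5 = -32.55 → no gain ✓.
High-fitness (own payoff 74.1 − 0.9×13.5 = 61.95): to d=0 gives 25.8 → no gain ✓; to d=1.6 gives 48.1 − 0.9×1.6 = 46.66 → no gain ✓.
5 of the 6 constraints hold; not an equilibrium.

5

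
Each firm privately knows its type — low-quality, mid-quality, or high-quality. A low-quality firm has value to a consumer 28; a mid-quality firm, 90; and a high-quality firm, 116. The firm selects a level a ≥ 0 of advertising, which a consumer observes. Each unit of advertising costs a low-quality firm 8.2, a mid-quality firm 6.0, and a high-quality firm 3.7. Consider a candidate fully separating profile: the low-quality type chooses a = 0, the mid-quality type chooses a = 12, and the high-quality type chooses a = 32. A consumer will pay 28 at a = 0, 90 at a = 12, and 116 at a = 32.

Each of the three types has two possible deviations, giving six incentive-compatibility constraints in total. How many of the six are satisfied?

3

Mid-quality (own payoff 90 − 6.0×12 = 18): to a=0 gives 28 → profitable ✗; to a=32 gives 116 − 6.0×32 = -76 → no gain ✓.
Low-quality (own payoff 28): to a=12 gives 90 − 8.2×12 = -8.4 → no gain ✓; to a=32 gives 116 − 8.2×32 = -146.4 → no gain ✓.
High-quality (own payoff 116 − 3.7×32 = -2.4): to a=0 gives 28 → profitable ✗; to a=12 gives 90 − 3.7×12 = 45.6 → profitable ✗.
3 of the 6 constraints hold; not an equilibrium.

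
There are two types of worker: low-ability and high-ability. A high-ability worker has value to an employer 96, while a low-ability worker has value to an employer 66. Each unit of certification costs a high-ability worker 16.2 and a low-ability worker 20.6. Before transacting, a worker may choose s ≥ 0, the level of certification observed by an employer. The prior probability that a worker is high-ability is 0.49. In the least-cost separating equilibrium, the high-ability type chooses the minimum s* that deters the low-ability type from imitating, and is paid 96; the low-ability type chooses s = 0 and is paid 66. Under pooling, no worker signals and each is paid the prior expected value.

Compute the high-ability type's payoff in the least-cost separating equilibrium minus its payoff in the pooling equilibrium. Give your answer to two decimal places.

-8.29

Least-cost separating signal: s* solves 66 = 96 − 20.6·s*, so s* = (96 − 66)/20.6 ≈ 1.4563.
High-ability type's separating payoff: 96 − 16.2 × s* = 96 − 16.2 × (96 − 66)/20.6 = 96 − 486/20.6 ≈ 72.4078.
Pooling payoff: 0.49 × 96 + 0.51 × 66 = 80.7.
Difference: 72.4078 − 80.7 = -8.2922, i.e. -8.29 to two decimal places.
The high-ability type would prefer the pooling outcome.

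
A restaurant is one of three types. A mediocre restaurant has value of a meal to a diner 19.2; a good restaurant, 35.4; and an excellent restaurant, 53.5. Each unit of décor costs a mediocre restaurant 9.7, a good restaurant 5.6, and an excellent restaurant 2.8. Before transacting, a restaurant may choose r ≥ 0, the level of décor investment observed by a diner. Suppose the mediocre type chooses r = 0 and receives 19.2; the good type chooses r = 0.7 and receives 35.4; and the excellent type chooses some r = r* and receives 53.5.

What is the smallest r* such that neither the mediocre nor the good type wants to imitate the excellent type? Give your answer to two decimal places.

Good type (on-path payoff 35.4 − 5.6×0.7 = 31.48) won't mimic when 31.48 ≥ 53.5 − 5.6·r*, i.e. r* ≥ 3.93.
Mediocre type (on-path payoff 19.2) won't mimic when 19.2 ≥ 53.5 − 9.7·r*, i.e. r* ≥ 3.54.
Both must hold, so r* = max(3.54, 3.93) = 3.93. The good type's constraint binds.

3.93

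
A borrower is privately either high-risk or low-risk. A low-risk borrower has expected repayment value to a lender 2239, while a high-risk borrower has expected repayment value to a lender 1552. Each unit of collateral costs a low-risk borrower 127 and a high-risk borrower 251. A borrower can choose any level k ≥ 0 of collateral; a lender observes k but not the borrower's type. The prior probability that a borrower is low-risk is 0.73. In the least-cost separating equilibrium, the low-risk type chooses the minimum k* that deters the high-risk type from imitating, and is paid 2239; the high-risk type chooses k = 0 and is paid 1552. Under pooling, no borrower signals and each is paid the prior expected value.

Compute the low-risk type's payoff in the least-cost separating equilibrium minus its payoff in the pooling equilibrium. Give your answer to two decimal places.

Least-cost separating signal: k* solves 1552 = 2239 − 251·k*, so k* = (2239 − 1552)/251 ≈ 2.7371.
Low-risk type's separating payoff: 2239 − 127 × k* = 2239 − 127 × (2239 − 1552)/251 = 2239 − 87249/251 ≈ 1891.3944.
Pooling payoff: 0.73 × 2239 + 0.27 × 1552 = 2053.51.
Difference: 1891.3944 − 2053.51 = -162.1156, i.e. -162.12 to two decimal places.
The low-risk type would prefer the pooling outcome.

-162.12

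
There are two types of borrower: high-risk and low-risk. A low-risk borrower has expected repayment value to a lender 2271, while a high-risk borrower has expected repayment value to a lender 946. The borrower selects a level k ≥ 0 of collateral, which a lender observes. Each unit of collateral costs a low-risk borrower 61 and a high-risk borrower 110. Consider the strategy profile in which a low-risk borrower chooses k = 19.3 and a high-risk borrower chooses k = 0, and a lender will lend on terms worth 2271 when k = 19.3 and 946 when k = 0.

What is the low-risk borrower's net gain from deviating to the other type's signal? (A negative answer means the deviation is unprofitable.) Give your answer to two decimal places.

-147.70

Playing k = 19.3 the low-risk borrower receives 2271 − 61 × 19.3 = 1093.7.
Deviating to k = 0 yields 946 instead.
Gain from deviating: 946 − 1093.7 = -147.70.
The gain is negative, so the low-risk type's incentive-compatibility constraint is satisfied.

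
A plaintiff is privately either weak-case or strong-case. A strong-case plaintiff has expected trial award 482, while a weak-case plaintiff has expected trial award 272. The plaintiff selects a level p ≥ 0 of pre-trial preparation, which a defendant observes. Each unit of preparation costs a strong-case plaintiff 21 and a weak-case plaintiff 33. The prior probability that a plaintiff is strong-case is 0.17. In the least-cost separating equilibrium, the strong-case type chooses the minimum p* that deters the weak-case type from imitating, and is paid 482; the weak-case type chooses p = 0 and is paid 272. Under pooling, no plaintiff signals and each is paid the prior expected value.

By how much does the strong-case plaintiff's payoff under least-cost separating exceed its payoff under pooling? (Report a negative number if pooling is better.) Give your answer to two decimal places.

Least-cost separating signal: p* solves 272 = 482 − 33·p*, so p* = (482 − 272)/33 ≈ 6.3636.
Strong-case type's separating payoff: 482 − 21 × p* = 482 − 21 × (482 − 272)/33 = 482 − 4410/33 ≈ 348.3636.
Pooling payoff: 0.17 × 482 + 0.83 × 272 = 307.7.
Difference: 348.3636 − 307.7 = 40.6636, i.e. 40.66 to two decimal places.
The strong-case type prefers to separate.

40.66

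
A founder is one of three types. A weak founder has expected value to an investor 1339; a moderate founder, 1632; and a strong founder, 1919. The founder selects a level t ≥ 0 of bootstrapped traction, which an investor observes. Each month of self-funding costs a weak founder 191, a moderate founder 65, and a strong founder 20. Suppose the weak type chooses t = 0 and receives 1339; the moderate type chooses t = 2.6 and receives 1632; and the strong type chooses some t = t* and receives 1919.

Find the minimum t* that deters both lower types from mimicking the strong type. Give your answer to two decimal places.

Weak type (on-path payoff 1339) won't mimic when 1339 ≥ 1919 − 191·t*, i.e. t* ≥ 3.04.
Moderate type (on-path payoff 1632 − 65×2.6 = 1463) won't mimic when 1463 ≥ 1919 − 65·t*, i.e. t* ≥ 7.02.
Both must hold, so t* = max(3.04, 7.02) = 7.02. The moderate type's constraint binds.

7.02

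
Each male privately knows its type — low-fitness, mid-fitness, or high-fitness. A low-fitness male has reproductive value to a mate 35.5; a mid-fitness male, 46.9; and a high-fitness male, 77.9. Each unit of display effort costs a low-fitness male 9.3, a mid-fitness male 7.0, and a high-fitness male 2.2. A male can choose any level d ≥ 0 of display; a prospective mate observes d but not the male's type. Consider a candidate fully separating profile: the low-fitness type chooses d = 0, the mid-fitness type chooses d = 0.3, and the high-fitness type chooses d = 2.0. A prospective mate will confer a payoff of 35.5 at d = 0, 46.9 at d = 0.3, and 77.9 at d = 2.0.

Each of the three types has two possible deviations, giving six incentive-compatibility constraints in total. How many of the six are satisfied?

3

Low-fitness (own payoff 35.5): to d=0.3 gives 46.9 − 9.3×0.3 = 44.11 → profitable ✗; to d=2.0 gives 77.9 − 9.3×2.0 = 59.3 → profitable ✗.
High-fitness (own payoff 77.9 − 2.2×2.0 = 73.5): to d=0 gives 35.5 → no gain ✓; to d=0.3 gives 46.9 − 2.2×0.3 = 46.24 → no gain ✓.
Mid-fitness (own payoff 46.9 − 7.0×0.3 = 44.8): to d=0 gives 35.5 → no gain ✓; to d=2.0 gives 77.9 − 7.0×2.0 = 63.9 → profitable ✗.
3 of the 6 constraints hold; not an equilibrium.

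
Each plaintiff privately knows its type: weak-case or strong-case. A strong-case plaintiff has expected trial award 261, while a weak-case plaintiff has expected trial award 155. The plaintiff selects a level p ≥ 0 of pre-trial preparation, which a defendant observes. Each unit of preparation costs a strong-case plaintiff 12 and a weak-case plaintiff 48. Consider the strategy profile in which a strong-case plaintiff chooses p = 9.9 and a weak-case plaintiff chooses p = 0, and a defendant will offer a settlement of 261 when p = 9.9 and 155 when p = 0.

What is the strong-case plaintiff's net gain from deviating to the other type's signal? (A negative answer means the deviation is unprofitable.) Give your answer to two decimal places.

12.80

Playing p = 9.9 the strong-case plaintiff receives 261 − 12 × 9.9 = 142.2.
Deviating to p = 0 yields 155 instead.
Gain from deviating: 155 − 142.2 = 12.80.
The gain is positive, so the strong-case type's incentive-compatibility constraint is violated — this profile is not a separating equilibrium.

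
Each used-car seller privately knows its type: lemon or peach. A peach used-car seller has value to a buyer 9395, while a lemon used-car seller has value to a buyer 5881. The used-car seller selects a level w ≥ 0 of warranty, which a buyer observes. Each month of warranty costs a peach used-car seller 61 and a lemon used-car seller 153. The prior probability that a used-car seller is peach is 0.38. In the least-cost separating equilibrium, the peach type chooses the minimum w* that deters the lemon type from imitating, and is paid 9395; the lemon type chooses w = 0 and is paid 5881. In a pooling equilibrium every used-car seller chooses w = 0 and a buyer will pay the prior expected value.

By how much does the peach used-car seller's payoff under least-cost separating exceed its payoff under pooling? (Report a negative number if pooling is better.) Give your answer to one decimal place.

Least-cost separating signal: w* solves 5881 = 9395 − 153·w*, so w* = (9395 − 5881)/153 ≈ 22.9673.
Peach type's separating payoff: 9395 − 61 × w* = 9395 − 61 × (9395 − 5881)/153 = 9395 − 214354/153 ≈ 7993.993.
Pooling payoff: 0.38 × 9395 + 0.62 × 5881 = 7216.32.
Difference: 7993.993 − 7216.32 = 777.673, i.e. 777.7 to one decimal place.
The peach type prefers to separate.

777.7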